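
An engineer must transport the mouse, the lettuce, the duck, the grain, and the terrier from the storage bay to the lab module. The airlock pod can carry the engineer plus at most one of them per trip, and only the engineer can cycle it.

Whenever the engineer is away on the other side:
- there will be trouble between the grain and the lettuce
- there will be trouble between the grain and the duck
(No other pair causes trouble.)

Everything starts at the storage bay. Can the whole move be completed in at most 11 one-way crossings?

Yes

Yes — this plan uses 11 crossings (≤ 11):
1. Engineer goes to the lab module with the grain.
2. Engineer goes back to the storage bay alone.
3. Engineer goes to the lab module with the mouse.
4. Engineer goes back to the storage bay alone.
5. Engineer goes to the lab module with the lettuce.
6. Engineer goes back to the storage bay with the grain.
7. Engineer goes to the lab module with the duck.
8. Engineer goes back to the storage bay alone.
9. Engineer goes to the lab module with the terrier.
10. Engineer goes back to the storage bay alone.
11. Engineer goes to the lab module with the grain.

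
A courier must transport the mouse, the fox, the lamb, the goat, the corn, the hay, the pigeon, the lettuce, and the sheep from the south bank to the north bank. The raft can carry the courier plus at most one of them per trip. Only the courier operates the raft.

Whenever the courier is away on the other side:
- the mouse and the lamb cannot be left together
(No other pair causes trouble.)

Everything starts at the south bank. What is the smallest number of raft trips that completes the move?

Counting alone: the courier can take at most 1 across per trip to the north bank, so moving all 9 needs at least 9 loaded trips out, with a return between consecutive ones — at least 17 crossings.
The plan below uses exactly 17 crossings, so it is optimal:
1. Courier goes to the north bank with the mouse.  [the south bank: the corn, the fox, the goat, the hay, the lamb, the lettuce, the pigeon, the sheep | the north bank: the mouse]
2. Courier goes back to the south bank alone.  [the south bank: the corn, the fox, the goat, the hay, the lamb, the lettuce, the pigeon, the sheep | the north bank: the mouse]
3. Courier goes to the north bank with the fox.  [the south bank: the corn, the goat, the hay, the lamb, the lettuce, the pigeon, the sheep | the north bank: the fox, the mouse]
4. Courier goes back to the south bank alone.  [the south bank: the corn, the goat, the hay, the lamb, the lettuce, the pigeon, the sheep | the north bank: the fox, the mouse]
5. Courier goes to the north bank with the goat.  [the south bank: the corn, the hay, the lamb, the lettuce, the pigeon, the sheep | the north bank: the fox, the goat, the mouse]
6. Courier goes back to the south bank alone.  [the south bank: the corn, the hay, the lamb, the lettuce, the pigeon, the sheep | the north bank: the fox, the goat, the mouse]
7. Courier goes to the north bank with the corn.  [the south bank: the hay, the lamb, the lettuce, the pigeon, the sheep | the north bank: the corn, the fox, the goat, the mouse]
8. Courier goes back to the south bank alone.  [the south bank: the hay, the lamb, the lettuce, the pigeon, the sheep | the north bank: the corn, the fox, the goat, the mouse]
9. Courier goes to the north bank with the hay.  [the south bank: the lamb, the lettuce, the pigeon, the sheep | the north bank: the corn, the fox, the goat, the hay, the mouse]
10. Courier goes back to the south bank alone.  [the south bank: the lamb, the lettuce, the pigeon, the sheep | the north bank: the corn, the fox, the goat, the hay, the mouse]
11. Courier goes to the north bank with the pigeon.  [the south bank: the lamb, the lettuce, the sheep | the north bank: the corn, the fox, the goat, the hay, the mouse, the pigeon]
12. Courier goes back to the south bank alone.  [the south bank: the lamb, the lettuce, the sheep | the north bank: the corn, the fox, the goat, the hay, the mouse, the pigeon]
13. Courier goes to the north bank with the lettuce.  [the south bank: the lamb, the sheep | the north bank: the corn, the fox, the goat, the hay, the lettuce, the mouse, the pigeon]
14. Courier goes back to the south bank alone.  [the south bank: the lamb, the sheep | the north bank: the corn, the fox, the goat, the hay, the lettuce, the mouse, the pigeon]
15. Courier goes to the north bank with the sheep.  [the south bank: the lamb | the north bank: the corn, the fox, the goat, the hay, the lettuce, the mouse, the pigeon, the sheep]
16. Courier goes back to the south bank alone.  [the south bank: the lamb | the north bank: the corn, the fox, the goat, the hay, the lettuce, the mouse, the pigeon, the sheep]
17. Courier goes to the north bank with the lamb.  [the south bank: — | the north bank: the corn, the fox, the goat, the hay, the lamb, the lettuce, the mouse, the pigeon, the sheep]

17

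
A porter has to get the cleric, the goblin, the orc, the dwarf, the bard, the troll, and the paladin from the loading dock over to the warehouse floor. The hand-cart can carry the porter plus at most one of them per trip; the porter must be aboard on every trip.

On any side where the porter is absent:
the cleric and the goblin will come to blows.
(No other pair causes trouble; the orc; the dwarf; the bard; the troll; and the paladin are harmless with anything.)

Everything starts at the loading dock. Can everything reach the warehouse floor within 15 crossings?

Yes

Yes — this plan uses 13 crossings (≤ 15):
1. Porter goes to the warehouse floor with the cleric.  [the loading dock: the bard, the dwarf, the goblin, the orc, the paladin, the troll | the warehouse floor: the cleric]
2. Porter goes back to the loading dock alone.  [the loading dock: the bard, the dwarf, the goblin, the orc, the paladin, the troll | the warehouse floor: the cleric]
3. Porter goes to the warehouse floor with the orc.  [the loading dock: the bard, the dwarf, the goblin, the paladin, the troll | the warehouse floor: the cleric, the orc]
4. Porter goes back to the loading dock alone.  [the loading dock: the bard, the dwarf, the goblin, the paladin, the troll | the warehouse floor: the cleric, the orc]
5. Porter goes to the warehouse floor with the dwarf.  [the loading dock: the bard, the goblin, the paladin, the troll | the warehouse floor: the cleric, the dwarf, the orc]
6. Porter goes back to the loading dock alone.  [the loading dock: the bard, the goblin, the paladin, the troll | the warehouse floor: the cleric, the dwarf, the orc]
7. Porter goes to the warehouse floor with the bard.  [the loading dock: the goblin, the paladin, the troll | the warehouse floor: the bard, the cleric, the dwarf, the orc]
8. Porter goes back to the loading dock alone.  [the loading dock: the goblin, the paladin, the troll | the warehouse floor: the bard, the cleric, the dwarf, the orc]
9. Porter goes to the warehouse floor with the troll.  [the loading dock: the goblin, the paladin | the warehouse floor: the bard, the cleric, the dwarf, the orc, the troll]
10. Porter goes back to the loading dock alone.  [the loading dock: the goblin, the paladin | the warehouse floor: the bard, the cleric, the dwarf, the orc, the troll]
11. Porter goes to the warehouse floor with the paladin.  [the loading dock: the goblin | the warehouse floor: the bard, the cleric, the dwarf, the orc, the paladin, the troll]
12. Porter goes back to the loading dock alone.  [the loading dock: the goblin | the warehouse floor: the bard, the cleric, the dwarf, the orc, the paladin, the troll]
13. Porter goes to the warehouse floor with the goblin.  [the loading dock: — | the warehouse floor: the bard, the cleric, the dwarf, the goblin, the orc, the paladin, the troll]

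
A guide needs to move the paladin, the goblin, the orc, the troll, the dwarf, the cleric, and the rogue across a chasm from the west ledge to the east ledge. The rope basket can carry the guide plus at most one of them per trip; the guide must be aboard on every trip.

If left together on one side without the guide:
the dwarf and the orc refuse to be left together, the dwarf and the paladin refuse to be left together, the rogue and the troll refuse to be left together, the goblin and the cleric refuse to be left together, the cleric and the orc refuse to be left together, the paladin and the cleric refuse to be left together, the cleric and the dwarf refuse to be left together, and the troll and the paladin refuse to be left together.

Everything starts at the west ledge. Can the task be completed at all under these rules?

Whatever the first load, the items left behind include a forbidden pair without the guide. No opening move is safe, so no plan exists.

No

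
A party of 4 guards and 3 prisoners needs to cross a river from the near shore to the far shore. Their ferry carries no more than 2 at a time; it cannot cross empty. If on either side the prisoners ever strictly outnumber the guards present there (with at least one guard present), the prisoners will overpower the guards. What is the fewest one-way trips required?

11

Counting alone: each trip to the far shore takes at most 2 across and each return brings at least 1 back, so after t trips out (and t−1 returns) at most 2t − (t−1) of the 7 are across; that first reaches 7 at t = 6, so at least 11 crossings are needed.
The plan below uses exactly 11 crossings, so it is optimal:
1. 2 prisoners → the far shore.  (the near shore: 4G 1P; the far shore: 0G 2P)
2. 1 prisoner ← the near shore.  (the near shore: 4G 2P; the far shore: 0G 1P)
3. 2 prisoners → the far shore.  (the near shore: 4G 0P; the far shore: 0G 3P)
4. 1 prisoner ← the near shore.  (the near shore: 4G 1P; the far shore: 0G 2P)
5. 2 guards → the far shore.  (the near shore: 2G 1P; the far shore: 2G 2P)
6. 1 prisoner ← the near shore.  (the near shore: 2G 2P; the far shore: 2G 1P)
7. 1 guard and 1 prisoner → the far shore.  (the near shore: 1G 1P; the far shore: 3G 2P)
8. 1 guard ← the near shore.  (the near shore: 2G 1P; the far shore: 2G 2P)
9. 1 guard and 1 prisoner → the far shore.  (the near shore: 1G 0P; the far shore: 3G 3P)
10. 1 prisoner ← the near shore.  (the near shore: 1G 1P; the far shore: 3G 2P)
11. 1 guard and 1 prisoner → the far shore.  (the near shore: 0G 0P; the far shore: 4G 3P)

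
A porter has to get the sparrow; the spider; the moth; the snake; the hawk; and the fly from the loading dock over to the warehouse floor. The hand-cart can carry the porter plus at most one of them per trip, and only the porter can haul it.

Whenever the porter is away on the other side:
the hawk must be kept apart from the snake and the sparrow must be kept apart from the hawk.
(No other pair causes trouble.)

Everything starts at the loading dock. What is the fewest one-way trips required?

Counting alone: the porter can take at most 1 across per trip to the warehouse floor, so moving all 6 needs at least 6 loaded trips out, with a return between consecutive ones — at least 11 crossings.
The safety rule pushes this higher. Following every safe sequence of crossings, the most of the 6 that can be at the warehouse floor as the hand-cart arrives there on crossing 11 is 5 — never all 6.
So no plan with fewer than 13 crossings exists, and this one achieves 13:
1. Porter goes to the warehouse floor with the hawk.
2. Porter goes back to the loading dock alone.
3. Porter goes to the warehouse floor with the sparrow.
4. Porter goes back to the loading dock with the hawk.
5. Porter goes to the warehouse floor with the snake.
6. Porter goes back to the loading dock alone.
7. Porter goes to the warehouse floor with the spider.
8. Porter goes back to the loading dock alone.
9. Porter goes to the warehouse floor with the moth.
10. Porter goes back to the loading dock alone.
11. Porter goes to the warehouse floor with the fly.
12. Porter goes back to the loading dock alone.
13. Porter goes to the warehouse floor with the hawk.

13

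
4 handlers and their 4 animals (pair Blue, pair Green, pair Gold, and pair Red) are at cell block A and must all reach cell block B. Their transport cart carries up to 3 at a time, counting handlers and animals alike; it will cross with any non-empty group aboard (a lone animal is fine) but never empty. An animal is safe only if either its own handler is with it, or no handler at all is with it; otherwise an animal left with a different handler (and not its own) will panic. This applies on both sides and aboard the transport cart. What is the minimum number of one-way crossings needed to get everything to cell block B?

Counting alone: each trip to cell block B takes at most 3 across and each return brings at least 1 back, so after t trips out (and t−1 returns) at most 3t − (t−1) of the 8 are across; that first reaches 8 at t = 4, so at least 7 crossings are needed.
The safety rule pushes this higher. Following every safe sequence of crossings, the most of the 8 that can be at cell block B as the transport cart arrives there on crossing 7 is 7 — never all 8.
So no plan with fewer than 9 crossings exists, and this one achieves 9:
1. animal Blue and handler Blue cross → cell block B.
2. handler Blue crosses ← cell block A.
3. animal Green, handler Blue, and handler Green cross → cell block B.
4. animal Blue and handler Blue cross ← cell block A.
5. handler Blue, handler Gold, and handler Red cross → cell block B.
6. animal Green crosses ← cell block A.
7. animal Blue and animal Green cross → cell block B.
8. animal Blue crosses ← cell block A.
9. animal Blue, animal Gold, and animal Red cross → cell block B.

9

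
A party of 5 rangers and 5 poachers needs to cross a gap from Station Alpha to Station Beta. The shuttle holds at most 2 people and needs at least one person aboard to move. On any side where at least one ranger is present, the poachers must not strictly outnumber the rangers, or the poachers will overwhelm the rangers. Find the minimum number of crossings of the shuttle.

impossible

Following every safe sequence of crossings from the start, the most of the 10 that can be at Station Beta as the shuttle arrives there on crossings 1, 3, 5, 7 is 2, 3, 4, 5 respectively; the best ever achieved is 5 of 10.
From crossing 9 on, no configuration arises that was not already reachable earlier: only 13 distinct safe configurations (who is on which side, and where the shuttle is) can ever be reached, none of them has everyone across, and every continuation just revisits them. They are: 0 rangers + 0 poachers across (shuttle back at the start); 0 rangers + 1 poacher across (shuttle there); 0 rangers + 1 poacher across (shuttle back at the start); 0 rangers + 2 poachers across (shuttle there); 0 rangers + 2 poachers across (shuttle back at the start); 0 rangers + 3 poachers across (shuttle there); 0 rangers + 3 poachers across (shuttle back at the start); 0 rangers + 4 poachers across (shuttle there); 0 rangers + 4 poachers across (shuttle back at the start); 0 rangers + 5 poachers across (shuttle there); 1 ranger + 1 poacher across (shuttle there); 1 ranger + 1 poacher across (shuttle back at the start); 2 rangers + 2 poachers across (shuttle there). So no valid plan exists.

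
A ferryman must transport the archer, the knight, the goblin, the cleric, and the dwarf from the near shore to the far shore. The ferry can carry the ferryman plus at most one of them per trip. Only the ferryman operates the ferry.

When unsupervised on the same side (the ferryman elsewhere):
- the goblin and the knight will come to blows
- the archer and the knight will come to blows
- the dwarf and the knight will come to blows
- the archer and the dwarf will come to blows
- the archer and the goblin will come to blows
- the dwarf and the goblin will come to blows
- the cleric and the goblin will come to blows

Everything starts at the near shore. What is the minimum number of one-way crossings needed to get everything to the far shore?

Whatever the first load, the items left behind include a forbidden pair without the ferryman. No opening move is safe, so no plan exists.

impossible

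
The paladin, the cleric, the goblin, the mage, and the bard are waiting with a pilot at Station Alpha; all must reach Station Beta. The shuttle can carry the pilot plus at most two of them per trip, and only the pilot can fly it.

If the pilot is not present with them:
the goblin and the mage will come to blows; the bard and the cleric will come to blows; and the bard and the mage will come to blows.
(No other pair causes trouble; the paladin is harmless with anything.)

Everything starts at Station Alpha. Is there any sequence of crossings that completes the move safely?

Yes

1. Pilot goes to Station Beta with the cleric and the mage.  [Station Alpha: the bard, the goblin, the paladin | Station Beta: the cleric, the mage]
2. Pilot goes back to Station Alpha alone.  [Station Alpha: the bard, the goblin, the paladin | Station Beta: the cleric, the mage]
3. Pilot goes to Station Beta with the paladin.  [Station Alpha: the bard, the goblin | Station Beta: the cleric, the mage, the paladin]
4. Pilot goes back to Station Alpha alone.  [Station Alpha: the bard, the goblin | Station Beta: the cleric, the mage, the paladin]
5. Pilot goes to Station Beta with the bard and the goblin.  [Station Alpha: — | Station Beta: the bard, the cleric, the goblin, the mage, the paladin]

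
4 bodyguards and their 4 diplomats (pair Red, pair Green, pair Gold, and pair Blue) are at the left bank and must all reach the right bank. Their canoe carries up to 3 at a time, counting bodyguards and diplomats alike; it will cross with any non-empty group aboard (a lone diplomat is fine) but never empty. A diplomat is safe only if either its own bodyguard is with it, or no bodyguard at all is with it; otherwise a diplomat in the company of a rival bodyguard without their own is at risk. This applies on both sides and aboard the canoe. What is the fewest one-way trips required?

9

Counting alone: each trip to the right bank takes at most 3 across and each return brings at least 1 back, so after t trips out (and t−1 returns) at most 3t − (t−1) of the 8 are across; that first reaches 8 at t = 4, so at least 7 crossings are needed.
The safety rule pushes this higher. Following every safe sequence of crossings, the most of the 8 that can be at the right bank as the canoe arrives there on crossing 7 is 7 — never all 8.
So no plan with fewer than 9 crossings exists, and this one achieves 9:
1. bodyguard Red and diplomat Red cross → the right bank.
2. bodyguard Red crosses ← the left bank.
3. bodyguard Green, bodyguard Red, and diplomat Green cross → the right bank.
4. bodyguard Red and diplomat Red cross ← the left bank.
5. bodyguard Blue, bodyguard Gold, and bodyguard Red cross → the right bank.
6. diplomat Green crosses ← the left bank.
7. diplomat Green and diplomat Red cross → the right bank.
8. diplomat Red crosses ← the left bank.
9. diplomat Blue, diplomat Gold, and diplomat Red cross → the right bank.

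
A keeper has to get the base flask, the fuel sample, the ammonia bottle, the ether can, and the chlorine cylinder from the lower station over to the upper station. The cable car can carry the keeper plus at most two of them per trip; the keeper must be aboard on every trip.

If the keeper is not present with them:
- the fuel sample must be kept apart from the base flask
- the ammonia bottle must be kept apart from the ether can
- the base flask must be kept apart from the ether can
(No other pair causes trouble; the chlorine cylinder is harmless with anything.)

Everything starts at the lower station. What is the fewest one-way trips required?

5

Counting alone: the keeper can take at most 2 across per trip to the upper station, so moving all 5 needs at least 3 loaded trips out, with a return between consecutive ones — at least 5 crossings.
The plan below uses exactly 5 crossings, so it is optimal:
1. Keeper goes to the upper station with the ammonia bottle and the base flask.  [the lower station: the chlorine cylinder, the ether can, the fuel sample | the upper station: the ammonia bottle, the base flask]
2. Keeper goes back to the lower station alone.  [the lower station: the chlorine cylinder, the ether can, the fuel sample | the upper station: the ammonia bottle, the base flask]
3. Keeper goes to the upper station with the chlorine cylinder.  [the lower station: the ether can, the fuel sample | the upper station: the ammonia bottle, the base flask, the chlorine cylinder]
4. Keeper goes back to the lower station alone.  [the lower station: the ether can, the fuel sample | the upper station: the ammonia bottle, the base flask, the chlorine cylinder]
5. Keeper goes to the upper station with the ether can and the fuel sample.  [the lower station: — | the upper station: the ammonia bottle, the base flask, the chlorine cylinder, the ether can, the fuel sample]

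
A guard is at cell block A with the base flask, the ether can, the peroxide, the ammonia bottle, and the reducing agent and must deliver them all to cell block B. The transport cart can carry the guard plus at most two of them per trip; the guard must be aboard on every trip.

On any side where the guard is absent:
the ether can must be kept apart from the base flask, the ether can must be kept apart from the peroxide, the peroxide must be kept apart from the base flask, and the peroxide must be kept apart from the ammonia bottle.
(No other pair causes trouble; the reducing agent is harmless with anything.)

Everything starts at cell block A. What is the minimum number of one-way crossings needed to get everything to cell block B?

7

Counting alone: the guard can take at most 2 across per trip to cell block B, so moving all 5 needs at least 3 loaded trips out, with a return between consecutive ones — at least 5 crossings.
The safety rule pushes this higher. Following every safe sequence of crossings, the most of the 5 that can be at cell block B as the transport cart arrives there on crossing 5 is 4 — never all 5.
So no plan with fewer than 7 crossings exists, and this one achieves 7:
1. Guard goes to cell block B with the base flask and the peroxide.
2. Guard goes back to cell block A with the base flask.
3. Guard goes to cell block B with the ammonia bottle and the base flask.
4. Guard goes back to cell block A with the peroxide.
5. Guard goes to cell block B with the ether can and the reducing agent.
6. Guard goes back to cell block A with the base flask.
7. Guard goes to cell block B with the base flask and the peroxide.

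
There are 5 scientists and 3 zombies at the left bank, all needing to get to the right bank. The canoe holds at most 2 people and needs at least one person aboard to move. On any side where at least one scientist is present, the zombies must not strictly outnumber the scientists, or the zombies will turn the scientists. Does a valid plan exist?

Yes

1. 2 zombies → the right bank.  (the left bank: 5S 1Z; the right bank: 0S 2Z)
2. 1 zombie ← the left bank.  (the left bank: 5S 2Z; the right bank: 0S 1Z)
3. 2 zombies → the right bank.  (the left bank: 5S 0Z; the right bank: 0S 3Z)
4. 1 zombie ← the left bank.  (the left bank: 5S 1Z; the right bank: 0S 2Z)
5. 2 scientists → the right bank.  (the left bank: 3S 1Z; the right bank: 2S 2Z)
6. 1 zombie ← the left bank.  (the left bank: 3S 2Z; the right bank: 2S 1Z)
7. 1 scientist and 1 zombie → the right bank.  (the left bank: 2S 1Z; the right bank: 3S 2Z)
8. 1 zombie ← the left bank.  (the left bank: 2S 2Z; the right bank: 3S 1Z)
9. 2 zombies → the right bank.  (the left bank: 2S 0Z; the right bank: 3S 3Z)
10. 1 zombie ← the left bank.  (the left bank: 2S 1Z; the right bank: 3S 2Z)
11. 1 scientist and 1 zombie → the right bank.  (the left bank: 1S 0Z; the right bank: 4S 3Z)
12. 1 zombie ← the left bank.  (the left bank: 1S 1Z; the right bank: 4S 2Z)
13. 1 scientist and 1 zombie → the right bank.  (the left bank: 0S 0Z; the right bank: 5S 3Z)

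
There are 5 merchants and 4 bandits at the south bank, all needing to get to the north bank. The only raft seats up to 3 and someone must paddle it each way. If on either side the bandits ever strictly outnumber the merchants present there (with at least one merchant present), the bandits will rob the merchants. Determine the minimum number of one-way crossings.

Counting alone: each trip to the north bank takes at most 3 across and each return brings at least 1 back, so after t trips out (and t−1 returns) at most 3t − (t−1) of the 9 are across; that first reaches 9 at t = 4, so at least 7 crossings are needed.
The plan below uses exactly 7 crossings, so it is optimal:
1. 3 bandits → the north bank.  (the south bank: 5M 1B; the north bank: 0M 3B)
2. 1 bandit ← the south bank.  (the south bank: 5M 2B; the north bank: 0M 2B)
3. 3 merchants → the north bank.  (the south bank: 2M 2B; the north bank: 3M 2B)
4. 1 merchant ← the south bank.  (the south bank: 3M 2B; the north bank: 2M 2B)
5. 2 merchants and 1 bandit → the north bank.  (the south bank: 1M 1B; the north bank: 4M 3B)
6. 1 merchant ← the south bank.  (the south bank: 2M 1B; the north bank: 3M 3B)
7. 2 merchants and 1 bandit → the north bank.  (the south bank: 0M 0B; the north bank: 5M 4B)

7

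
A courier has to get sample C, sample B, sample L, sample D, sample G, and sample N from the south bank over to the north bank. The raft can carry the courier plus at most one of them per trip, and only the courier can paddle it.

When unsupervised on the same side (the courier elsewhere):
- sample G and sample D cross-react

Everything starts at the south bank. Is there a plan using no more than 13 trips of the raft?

Yes

Yes — this plan uses 11 crossings (≤ 13):
1. Courier goes to the north bank with sample D.  [the south bank: sample B, sample C, sample G, sample L, sample N | the north bank: sample D]
2. Courier goes back to the south bank alone.  [the south bank: sample B, sample C, sample G, sample L, sample N | the north bank: sample D]
3. Courier goes to the north bank with sample C.  [the south bank: sample B, sample G, sample L, sample N | the north bank: sample C, sample D]
4. Courier goes back to the south bank alone.  [the south bank: sample B, sample G, sample L, sample N | the north bank: sample C, sample D]
5. Courier goes to the north bank with sample B.  [the south bank: sample G, sample L, sample N | the north bank: sample B, sample C, sample D]
6. Courier goes back to the south bank alone.  [the south bank: sample G, sample L, sample N | the north bank: sample B, sample C, sample D]
7. Courier goes to the north bank with sample L.  [the south bank: sample G, sample N | the north bank: sample B, sample C, sample D, sample L]
8. Courier goes back to the south bank alone.  [the south bank: sample G, sample N | the north bank: sample B, sample C, sample D, sample L]
9. Courier goes to the north bank with sample N.  [the south bank: sample G | the north bank: sample B, sample C, sample D, sample L, sample N]
10. Courier goes back to the south bank alone.  [the south bank: sample G | the north bank: sample B, sample C, sample D, sample L, sample N]
11. Courier goes to the north bank with sample G.  [the south bank: — | the north bank: sample B, sample C, sample D, sample G, sample L, sample N]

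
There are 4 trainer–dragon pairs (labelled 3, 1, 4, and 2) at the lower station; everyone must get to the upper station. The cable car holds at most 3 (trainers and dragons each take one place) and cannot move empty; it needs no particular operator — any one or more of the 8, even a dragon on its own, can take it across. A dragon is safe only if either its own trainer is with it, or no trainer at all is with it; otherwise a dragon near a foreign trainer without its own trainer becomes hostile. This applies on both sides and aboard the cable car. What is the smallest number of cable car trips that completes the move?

Counting alone: each trip to the upper station takes at most 3 across and each return brings at least 1 back, so after t trips out (and t−1 returns) at most 3t − (t−1) of the 8 are across; that first reaches 8 at t = 4, so at least 7 crossings are needed.
The safety rule pushes this higher. Following every safe sequence of crossings, the most of the 8 that can be at the upper station as the cable car arrives there on crossing 7 is 7 — never all 8.
So no plan with fewer than 9 crossings exists, and this one achieves 9:
1. dragon 3 and trainer 3 cross → the upper station.
2. trainer 3 crosses ← the lower station.
3. dragon 1, trainer 1, and trainer 3 cross → the upper station.
4. dragon 3 and trainer 3 cross ← the lower station.
5. trainer 2, trainer 3, and trainer 4 cross → the upper station.
6. dragon 1 crosses ← the lower station.
7. dragon 1 and dragon 3 cross → the upper station.
8. dragon 3 crosses ← the lower station.
9. dragon 2, dragon 3, and dragon 4 cross → the upper station.

9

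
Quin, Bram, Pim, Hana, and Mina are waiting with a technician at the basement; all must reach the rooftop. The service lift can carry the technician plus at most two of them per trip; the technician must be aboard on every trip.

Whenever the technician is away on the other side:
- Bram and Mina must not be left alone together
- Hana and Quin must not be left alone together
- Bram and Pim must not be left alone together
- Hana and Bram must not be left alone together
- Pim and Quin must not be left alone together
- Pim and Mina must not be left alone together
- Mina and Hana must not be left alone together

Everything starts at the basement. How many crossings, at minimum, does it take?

impossible

Whatever the first load, the items left behind include a forbidden pair without the technician. No opening move is safe, so no plan exists.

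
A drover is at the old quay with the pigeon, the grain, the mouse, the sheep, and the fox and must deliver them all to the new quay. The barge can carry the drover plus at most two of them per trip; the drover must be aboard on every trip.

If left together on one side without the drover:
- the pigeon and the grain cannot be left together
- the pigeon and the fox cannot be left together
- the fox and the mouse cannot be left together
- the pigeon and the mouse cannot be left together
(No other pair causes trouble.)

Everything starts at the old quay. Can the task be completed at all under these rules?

1. Drover goes to the new quay with the mouse and the pigeon.
2. Drover goes back to the old quay with the pigeon.
3. Drover goes to the new quay with the grain and the pigeon.
4. Drover goes back to the old quay with the pigeon.
5. Drover goes to the new quay with the pigeon and the sheep.
6. Drover goes back to the old quay with the pigeon.
7. Drover goes to the new quay with the fox and the pigeon.

Yes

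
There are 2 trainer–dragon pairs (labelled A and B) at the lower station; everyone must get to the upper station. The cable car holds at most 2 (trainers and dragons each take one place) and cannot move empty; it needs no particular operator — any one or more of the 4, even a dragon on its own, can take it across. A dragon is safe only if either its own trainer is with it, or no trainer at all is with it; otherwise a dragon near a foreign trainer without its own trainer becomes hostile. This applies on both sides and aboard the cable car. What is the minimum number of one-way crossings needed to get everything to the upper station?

Counting alone: each trip to the upper station takes at most 2 across and each return brings at least 1 back, so after t trips out (and t−1 returns) at most 2t − (t−1) of the 4 are across; that first reaches 4 at t = 3, so at least 5 crossings are needed.
The plan below uses exactly 5 crossings, so it is optimal:
1. dragon A and trainer A cross → the upper station.
2. trainer A crosses ← the lower station.
3. trainer A and trainer B cross → the upper station.
4. trainer B crosses ← the lower station.
5. dragon B and trainer B cross → the upper station.

5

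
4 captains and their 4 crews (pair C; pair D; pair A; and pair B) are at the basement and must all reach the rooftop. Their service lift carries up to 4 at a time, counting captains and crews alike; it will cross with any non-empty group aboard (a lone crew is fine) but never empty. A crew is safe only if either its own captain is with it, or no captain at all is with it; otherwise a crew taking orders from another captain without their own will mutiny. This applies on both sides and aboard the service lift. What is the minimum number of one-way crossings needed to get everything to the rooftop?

Counting alone: each trip to the rooftop takes at most 4 across and each return brings at least 1 back, so after t trips out (and t−1 returns) at most 4t − (t−1) of the 8 are across; that first reaches 8 at t = 3, so at least 5 crossings are needed.
The plan below uses exactly 5 crossings, so it is optimal:
1. captain C and crew C cross → the rooftop.
2. captain C crosses ← the basement.
3. captain A, captain B, captain C, and captain D cross → the rooftop.
4. crew C crosses ← the basement.
5. crew A, crew B, crew C, and crew D cross → the rooftop.

5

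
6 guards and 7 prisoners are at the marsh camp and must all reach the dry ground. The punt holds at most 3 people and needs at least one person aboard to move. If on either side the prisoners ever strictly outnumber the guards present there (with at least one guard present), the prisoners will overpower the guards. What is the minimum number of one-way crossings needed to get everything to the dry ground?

The prisoners already outnumber the guards at the marsh camp before anyone moves, so the starting position itself is disallowed.

impossible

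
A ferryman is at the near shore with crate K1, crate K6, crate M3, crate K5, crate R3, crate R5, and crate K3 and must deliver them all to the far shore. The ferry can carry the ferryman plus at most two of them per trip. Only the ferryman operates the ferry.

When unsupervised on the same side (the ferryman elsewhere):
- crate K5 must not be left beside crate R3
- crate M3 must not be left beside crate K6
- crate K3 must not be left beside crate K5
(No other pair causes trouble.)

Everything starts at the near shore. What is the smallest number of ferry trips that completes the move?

7

Counting alone: the ferryman can take at most 2 across per trip to the far shore, so moving all 7 needs at least 4 loaded trips out, with a return between consecutive ones — at least 7 crossings.
The plan below uses exactly 7 crossings, so it is optimal:
1. Ferryman goes to the far shore with crate K5 and crate K6.  [the near shore: crate K1, crate K3, crate M3, crate R3, crate R5 | the far shore: crate K5, crate K6]
2. Ferryman goes back to the near shore alone.  [the near shore: crate K1, crate K3, crate M3, crate R3, crate R5 | the far shore: crate K5, crate K6]
3. Ferryman goes to the far shore with crate K1 and crate R3.  [the near shore: crate K3, crate M3, crate R5 | the far shore: crate K1, crate K5, crate K6, crate R3]
4. Ferryman goes back to the near shore with crate K5.  [the near shore: crate K3, crate K5, crate M3, crate R5 | the far shore: crate K1, crate K6, crate R3]
5. Ferryman goes to the far shore with crate K3 and crate R5.  [the near shore: crate K5, crate M3 | the far shore: crate K1, crate K3, crate K6, crate R3, crate R5]
6. Ferryman goes back to the near shore alone.  [the near shore: crate K5, crate M3 | the far shore: crate K1, crate K3, crate K6, crate R3, crate R5]
7. Ferryman goes to the far shore with crate K5 and crate M3.  [the near shore: — | the far shore: crate K1, crate K3, crate K5, crate K6, crate M3, crate R3, crate R5]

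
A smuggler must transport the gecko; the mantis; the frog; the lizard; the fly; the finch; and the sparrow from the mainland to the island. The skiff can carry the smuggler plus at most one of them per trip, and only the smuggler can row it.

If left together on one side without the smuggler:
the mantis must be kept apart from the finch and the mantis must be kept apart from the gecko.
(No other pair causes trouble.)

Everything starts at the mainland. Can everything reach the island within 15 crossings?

Yes — this plan uses 15 crossings (≤ 15):
1. Smuggler goes to the island with the mantis.  [the mainland: the finch, the fly, the frog, the gecko, the lizard, the sparrow | the island: the mantis]
2. Smuggler goes back to the mainland alone.  [the mainland: the finch, the fly, the frog, the gecko, the lizard, the sparrow | the island: the mantis]
3. Smuggler goes to the island with the gecko.  [the mainland: the finch, the fly, the frog, the lizard, the sparrow | the island: the gecko, the mantis]
4. Smuggler goes back to the mainland with the mantis.  [the mainland: the finch, the fly, the frog, the lizard, the mantis, the sparrow | the island: the gecko]
5. Smuggler goes to the island with the finch.  [the mainland: the fly, the frog, the lizard, the mantis, the sparrow | the island: the finch, the gecko]
6. Smuggler goes back to the mainland alone.  [the mainland: the fly, the frog, the lizard, the mantis, the sparrow | the island: the finch, the gecko]
7. Smuggler goes to the island with the frog.  [the mainland: the fly, the lizard, the mantis, the sparrow | the island: the finch, the frog, the gecko]
8. Smuggler goes back to the mainland alone.  [the mainland: the fly, the lizard, the mantis, the sparrow | the island: the finch, the frog, the gecko]
9. Smuggler goes to the island with the lizard.  [the mainland: the fly, the mantis, the sparrow | the island: the finch, the frog, the gecko, the lizard]
10. Smuggler goes back to the mainland alone.  [the mainland: the fly, the mantis, the sparrow | the island: the finch, the frog, the gecko, the lizard]
11. Smuggler goes to the island with the fly.  [the mainland: the mantis, the sparrow | the island: the finch, the fly, the frog, the gecko, the lizard]
12. Smuggler goes back to the mainland alone.  [the mainland: the mantis, the sparrow | the island: the finch, the fly, the frog, the gecko, the lizard]
13. Smuggler goes to the island with the sparrow.  [the mainland: the mantis | the island: the finch, the fly, the frog, the gecko, the lizard, the sparrow]
14. Smuggler goes back to the mainland alone.  [the mainland: the mantis | the island: the finch, the fly, the frog, the gecko, the lizard, the sparrow]
15. Smuggler goes to the island with the mantis.  [the mainland: — | the island: the finch, the fly, the frog, the gecko, the lizard, the mantis, the sparrow]

Yes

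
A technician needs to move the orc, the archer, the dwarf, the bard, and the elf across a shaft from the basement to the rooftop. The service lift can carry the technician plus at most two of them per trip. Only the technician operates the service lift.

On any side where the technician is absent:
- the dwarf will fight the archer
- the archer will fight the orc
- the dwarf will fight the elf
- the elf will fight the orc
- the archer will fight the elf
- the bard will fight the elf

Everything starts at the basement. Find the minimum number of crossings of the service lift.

Counting alone: the technician can take at most 2 across per trip to the rooftop, so moving all 5 needs at least 3 loaded trips out, with a return between consecutive ones — at least 5 crossings.
The safety rule pushes this higher. Following every safe sequence of crossings, the most of the 5 that can be at the rooftop as the service lift arrives there on crossing 5 is 4 — never all 5.
So no plan with fewer than 7 crossings exists, and this one achieves 7:
1. Technician goes to the rooftop with the archer and the elf.  [the basement: the bard, the dwarf, the orc | the rooftop: the archer, the elf]
2. Technician goes back to the basement with the archer.  [the basement: the archer, the bard, the dwarf, the orc | the rooftop: the elf]
3. Technician goes to the rooftop with the dwarf and the orc.  [the basement: the archer, the bard | the rooftop: the dwarf, the elf, the orc]
4. Technician goes back to the basement with the elf.  [the basement: the archer, the bard, the elf | the rooftop: the dwarf, the orc]
5. Technician goes to the rooftop with the archer and the bard.  [the basement: the elf | the rooftop: the archer, the bard, the dwarf, the orc]
6. Technician goes back to the basement with the archer.  [the basement: the archer, the elf | the rooftop: the bard, the dwarf, the orc]
7. Technician goes to the rooftop with the archer and the elf.  [the basement: — | the rooftop: the archer, the bard, the dwarf, the elf, the orc]

7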